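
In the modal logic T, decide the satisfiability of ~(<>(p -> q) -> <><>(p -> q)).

No, unsatisfiable

1. ~(<>(p -> q) -> <><>(p -> q)), w0
2. <>(p -> q), w0   [~->-rule on 1]
3. ~<><>(p -> q), w0   [~->-rule on 1]
4. ~<>(p -> q), w0   [~<>-rule on 3 via w0Rw0]
5. ~(p -> q), w0   [~<>-rule on 4 via w0Rw0]
6. p, w0   [~->-rule on 5]
7. ~q, w0   [~->-rule on 5]
8. p -> q, w1   [<>-rule on 2: fresh world w1, w0Rw1]
9. ~<>(p -> q), w1   [~<>-rule on 3 via w0Rw1]
10. ~(p -> q), w1   [~<>-rule on 4 via w0Rw1]
11. p, w1   [~->-rule on 10]
12. ~q, w1   [~->-rule on 10]
13. q, w1   [->-rule on 8 (branches; this branch)]
Accessibility: w0Rw0, w0Rw1, w1Rw1
Branch closes: q and ~q both at w1.
Every branch closes; the branch above is one of them.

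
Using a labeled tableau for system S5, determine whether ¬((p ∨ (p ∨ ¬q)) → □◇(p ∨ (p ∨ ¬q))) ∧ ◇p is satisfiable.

No, unsatisfiable

1. ¬((p ∨ (p ∨ ¬q)) → □◇(p ∨ (p ∨ ¬q))) ∧ ◇p, u
2. ¬((p ∨ (p ∨ ¬q)) → □◇(p ∨ (p ∨ ¬q))), u   [∧-rule on 1]
3. ◇p, u   [∧-rule on 1]
4. p ∨ (p ∨ ¬q), u   [¬→-rule on 2]
5. ¬□◇(p ∨ (p ∨ ¬q)), u   [¬→-rule on 2]
6. p ∨ ¬q, u   [∨-rule on 4 (branches; this branch)]
7. ¬q, u   [∨-rule on 6 (branches; this branch)]
8. p, v   [◇-rule on 3: fresh world v, uRv]
9. ¬◇(p ∨ (p ∨ ¬q)), w   [¬□-rule on 5: fresh world w, uRw]
10. ¬(p ∨ (p ∨ ¬q)), u   [¬◇-rule on 9 via wRu]
11. ¬p, u   [¬∨-rule on 10]
12. ¬(p ∨ ¬q), u   [¬∨-rule on 10]
13. q, u   [¬∨-rule on 12]
Accessibility: uRu, uRv, uRw, vRu, vRv, vRw, wRu, wRv, wRw
Branch closes: q and ¬q both at u.
All branches of the tableau close; one closing branch shown above.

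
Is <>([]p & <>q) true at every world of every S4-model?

Not valid

Tableau for the negation ~<>([]p & <>q):
1. ~<>([]p & <>q), w0
2. ~([]p & <>q), w0
3. ~<>q, w0
4. ~q, w0
Accessibility: w0Rw0
The negation has an open branch (countermodel exists).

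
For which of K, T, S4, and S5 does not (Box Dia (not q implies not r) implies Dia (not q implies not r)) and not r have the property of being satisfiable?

K-tableau for the formula:
1. not (Box Dia (not q implies not r) implies Dia (not q implies not r)) and not r, 0
2. not (Box Dia (not q implies not r) implies Dia (not q implies not r)), 0
3. not r, 0
4. Box Dia (not q implies not r), 0
5. not Dia (not q implies not r), 0
Complete open branch: satisfiable in K.
T-tableau for the formula:
1. not (Box Dia (not q implies not r) implies Dia (not q implies not r)) and not r, 0
2. not (Box Dia (not q implies not r) implies Dia (not q implies not r)), 0
3. not r, 0
4. Box Dia (not q implies not r), 0
5. not Dia (not q implies not r), 0
6. Dia (not q implies not r), 0
7. not (not q implies not r), 0
8. not q, 0
9. r, 0
Accessibility: 0R0
Branch closes: r and not r both at 0.
Every branch closes (one shown): unsatisfiable in T, hence also in S4, S5 (every S4/S5-frame is a T-frame).

K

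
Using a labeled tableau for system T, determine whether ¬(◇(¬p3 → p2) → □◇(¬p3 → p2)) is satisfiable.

Satisfiable (open branch found)

1. ¬(◇(¬p3 → p2) → □◇(¬p3 → p2)), w0
2. ◇(¬p3 → p2), w0
3. ¬□◇(¬p3 → p2), w0
4. ¬p3 → p2, w1
5. p2, w1
6. ¬◇(¬p3 → p2), w2
7. ¬(¬p3 → p2), w2
8. ¬p3, w2
9. ¬p2, w2
Accessibility: w0Rw0, w0Rw1, w0Rw2, w1Rw1, w2Rw2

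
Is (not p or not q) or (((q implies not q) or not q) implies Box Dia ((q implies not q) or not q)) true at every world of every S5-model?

Yes, valid

Tableau for the negation not ((not p or not q) or (((q implies not q) or not q) implies Box Dia ((q implies not q) or not q))):
1. not ((not p or not q) or (((q implies not q) or not q) implies Box Dia ((q implies not q) or not q))), 0
2. not (not p or not q), 0
3. not (((q implies not q) or not q) implies Box Dia ((q implies not q) or not q)), 0
4. p, 0
5. q, 0
6. (q implies not q) or not q, 0
7. not Box Dia ((q implies not q) or not q), 0
8. q implies not q, 0
9. not q, 0
Accessibility: 0R0
Branch closes: q and not q both at 0.
All branches of the negation close; one closing branch shown above.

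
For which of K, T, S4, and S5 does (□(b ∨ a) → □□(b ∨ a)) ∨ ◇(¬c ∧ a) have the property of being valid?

S4, S5

S4-tableau for the negation ¬((□(b ∨ a) → □□(b ∨ a)) ∨ ◇(¬c ∧ a)):
1. ¬((□(b ∨ a) → □□(b ∨ a)) ∨ ◇(¬c ∧ a)), w0
2. ¬(□(b ∨ a) → □□(b ∨ a)), w0   [¬∨-rule on 1]
3. ¬◇(¬c ∧ a), w0   [¬∨-rule on 1]
4. □(b ∨ a), w0   [¬→-rule on 2]
5. ¬□□(b ∨ a), w0   [¬→-rule on 2]
6. ¬(¬c ∧ a), w0   [¬◇-rule on 3 via w0Rw0]
7. b ∨ a, w0   [□-rule on 4 via w0Rw0]
8. ¬a, w0   [¬∧-rule on 6 (branches; this branch)]
9. b, w0   [∨-rule on 7 (branches; this branch)]
10. ¬□(b ∨ a), w1   [¬□-rule on 5: fresh world w1, w0Rw1]
11. ¬(¬c ∧ a), w1   [¬◇-rule on 3 via w0Rw1]
12. b ∨ a, w1   [□-rule on 4 via w0Rw1]
13. ¬a, w1   [¬∧-rule on 11 (branches; this branch)]
14. b, w1   [∨-rule on 12 (branches; this branch)]
15. ¬(b ∨ a), w2   [¬□-rule on 10: fresh world w2, w1Rw2]
16. ¬b, w2   [¬∨-rule on 15]
17. ¬a, w2   [¬∨-rule on 15]
18. ¬(¬c ∧ a), w2   [¬◇-rule on 3 via w0Rw2]
19. b ∨ a, w2   [□-rule on 4 via w0Rw2]
20. a, w2   [∨-rule on 19 (branches; this branch)]
Accessibility: w0Rw0, w0Rw1, w0Rw2, w1Rw1, w1Rw2, w2Rw2
Branch closes: a and ¬a both at w2.
Every branch closes (one shown): valid in S4, hence also in S5 (every theorem of S4 is a theorem of S5).
T-tableau for the negation ¬((□(b ∨ a) → □□(b ∨ a)) ∨ ◇(¬c ∧ a)):
1. ¬((□(b ∨ a) → □□(b ∨ a)) ∨ ◇(¬c ∧ a)), w0
2. ¬(□(b ∨ a) → □□(b ∨ a)), w0   [¬∨-rule on 1]
3. ¬◇(¬c ∧ a), w0   [¬∨-rule on 1]
4. □(b ∨ a), w0   [¬→-rule on 2]
5. ¬□□(b ∨ a), w0   [¬→-rule on 2]
6. ¬(¬c ∧ a), w0   [¬◇-rule on 3 via w0Rw0]
7. b ∨ a, w0   [□-rule on 4 via w0Rw0]
8. ¬a, w0   [¬∧-rule on 6 (branches; this branch)]
9. b, w0   [∨-rule on 7 (branches; this branch)]
10. ¬□(b ∨ a), w1   [¬□-rule on 5: fresh world w1, w0Rw1]
11. ¬(¬c ∧ a), w1   [¬◇-rule on 3 via w0Rw1]
12. b ∨ a, w1   [□-rule on 4 via w0Rw1]
13. ¬a, w1   [¬∧-rule on 11 (branches; this branch)]
14. b, w1   [∨-rule on 12 (branches; this branch)]
15. ¬(b ∨ a), w2   [¬□-rule on 10: fresh world w2, w1Rw2]
16. ¬b, w2   [¬∨-rule on 15]
17. ¬a, w2   [¬∨-rule on 15]
Accessibility: w0Rw0, w0Rw1, w1Rw1, w1Rw2, w2Rw2
Complete open branch: countermodel on a T-frame, so not valid in T, nor in K (the same frame is also a K-frame).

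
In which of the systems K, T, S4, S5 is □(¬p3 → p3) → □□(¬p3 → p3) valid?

S4-tableau for the negation ¬(□(¬p3 → p3) → □□(¬p3 → p3)):
1. ¬(□(¬p3 → p3) → □□(¬p3 → p3)), 0
2. □(¬p3 → p3), 0   [¬→-rule on 1]
3. ¬□□(¬p3 → p3), 0   [¬→-rule on 1]
4. ¬p3 → p3, 0   [□-rule on 2 via 0R0]
5. p3, 0   [→-rule on 4 (branches; this branch)]
6. ¬□(¬p3 → p3), 1   [¬□-rule on 3: fresh world 1, 0R1]
7. ¬p3 → p3, 1   [□-rule on 2 via 0R1]
8. p3, 1   [→-rule on 7 (branches; this branch)]
9. ¬(¬p3 → p3), 2   [¬□-rule on 6: fresh world 2, 1R2]
10. ¬p3, 2   [¬→-rule on 9]
11. ¬p3 → p3, 2   [□-rule on 2 via 0R2]
12. p3, 2   [→-rule on 11 (branches; this branch)]
Accessibility: 0R0, 0R1, 0R2, 1R1, 1R2, 2R2
Branch closes: p3 and ¬p3 both at 2.
Every branch closes (one shown): valid in S4, hence also in S5 (every theorem of S4 is a theorem of S5).
T-tableau for the negation ¬(□(¬p3 → p3) → □□(¬p3 → p3)):
1. ¬(□(¬p3 → p3) → □□(¬p3 → p3)), 0
2. □(¬p3 → p3), 0   [¬→-rule on 1]
3. ¬□□(¬p3 → p3), 0   [¬→-rule on 1]
4. ¬p3 → p3, 0   [□-rule on 2 via 0R0]
5. p3, 0   [→-rule on 4 (branches; this branch)]
6. ¬□(¬p3 → p3), 1   [¬□-rule on 3: fresh world 1, 0R1]
7. ¬p3 → p3, 1   [□-rule on 2 via 0R1]
8. p3, 1   [→-rule on 7 (branches; this branch)]
9. ¬(¬p3 → p3), 2   [¬□-rule on 6: fresh world 2, 1R2]
10. ¬p3, 2   [¬→-rule on 9]
Accessibility: 0R0, 0R1, 1R1, 1R2, 2R2
Complete open branch: countermodel on a T-frame, so not valid in T, nor in K (the same frame is also a K-frame).

S4, S5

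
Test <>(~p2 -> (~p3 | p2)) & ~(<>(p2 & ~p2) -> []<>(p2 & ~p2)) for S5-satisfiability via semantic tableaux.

1. <>(~p2 -> (~p3 | p2)) & ~(<>(p2 & ~p2) -> []<>(p2 & ~p2)), u
2. <>(~p2 -> (~p3 | p2)), u
3. ~(<>(p2 & ~p2) -> []<>(p2 & ~p2)), u
4. <>(p2 & ~p2), u
5. ~[]<>(p2 & ~p2), u
6. ~p2 -> (~p3 | p2), v
7. ~p3 | p2, v
8. p2, v
9. p2 & ~p2, w
10. p2, w
11. ~p2, w
Accessibility: uRu, uRv, uRw, vRu, vRv, vRw, wRu, wRv, wRw
Branch closes: p2 and ~p2 both at w.
All branches of the tableau close; one closing branch shown above.

Unsatisfiable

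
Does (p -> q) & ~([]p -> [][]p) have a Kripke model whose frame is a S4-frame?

No, unsatisfiable

1. (p -> q) & ~([]p -> [][]p), w0
2. p -> q, w0   [&-rule on 1]
3. ~([]p -> [][]p), w0   [&-rule on 1]
4. []p, w0   [~->-rule on 3]
5. ~[][]p, w0   [~->-rule on 3]
6. p, w0   [[]-rule on 4 via w0Rw0]
7. q, w0   [->-rule on 2 (branches; this branch)]
8. ~[]p, w1   [~[]-rule on 5: fresh world w1, w0Rw1]
9. p, w1   [[]-rule on 4 via w0Rw1]
10. ~p, w2   [~[]-rule on 8: fresh world w2, w1Rw2]
11. p, w2   [[]-rule on 4 via w0Rw2]
Accessibility: w0Rw0, w0Rw1, w0Rw2, w1Rw1, w1Rw2, w2Rw2
Branch closes: p and ~p both at w2.
All branches of the tableau close; one closing branch shown above.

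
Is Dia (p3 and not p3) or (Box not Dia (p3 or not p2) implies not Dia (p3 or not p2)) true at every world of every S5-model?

Valid in S5

Tableau for the negation not (Dia (p3 and not p3) or (Box not Dia (p3 or not p2) implies not Dia (p3 or not p2))):
1. not (Dia (p3 and not p3) or (Box not Dia (p3 or not p2) implies not Dia (p3 or not p2))), u
2. not Dia (p3 and not p3), u
3. not (Box not Dia (p3 or not p2) implies not Dia (p3 or not p2)), u
4. Box not Dia (p3 or not p2), u
5. Dia (p3 or not p2), u
6. not (p3 and not p3), u
7. not Dia (p3 or not p2), u
8. not (p3 or not p2), u
9. not p3, u
10. p2, u
11. p3 or not p2, v
12. not (p3 and not p3), v
13. not Dia (p3 or not p2), v
14. not (p3 or not p2), v
15. not p3, v
16. p2, v
17. not p2, v
Accessibility: uRu, uRv, vRu, vRv
Branch closes: p2 and not p2 both at v.
Every branch of the negation's tableau closes; the branch above is one of them.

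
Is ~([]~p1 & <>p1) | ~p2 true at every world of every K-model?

Valid

Tableau for the negation ~(~([]~p1 & <>p1) | ~p2):
1. ~(~([]~p1 & <>p1) | ~p2), 0
2. []~p1 & <>p1, 0
3. p2, 0
4. []~p1, 0
5. <>p1, 0
6. p1, 1
7. ~p1, 1
Accessibility: 0R1
Branch closes: p1 and ~p1 both at 1.
Every branch of the negation's tableau closes; the branch above is one of them.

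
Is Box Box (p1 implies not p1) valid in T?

No, not valid

Tableau for the negation not Box Box (p1 implies not p1):
1. not Box Box (p1 implies not p1), u
2. not Box (p1 implies not p1), v   [neg-Box-rule on 1: fresh world v, uRv]
3. not (p1 implies not p1), w   [neg-Box-rule on 2: fresh world w, vRw]
4. p1, w   [neg-implies-rule on 3]
Accessibility: uRu, uRv, vRv, vRw, wRw
The negation has an open branch (countermodel exists).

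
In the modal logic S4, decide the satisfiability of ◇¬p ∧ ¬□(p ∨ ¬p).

1. ◇¬p ∧ ¬□(p ∨ ¬p), u
2. ◇¬p, u
3. ¬□(p ∨ ¬p), u
4. ¬p, v
5. ¬(p ∨ ¬p), w
6. ¬p, w
7. p, w
Accessibility: uRu, uRv, uRw, vRv, wRw
Branch closes: p and ¬p both at w.
(One branch shown.) All branches close.

No, unsatisfiable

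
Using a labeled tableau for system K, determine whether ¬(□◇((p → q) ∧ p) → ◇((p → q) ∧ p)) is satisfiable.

Yes, satisfiable

1. ¬(□◇((p → q) ∧ p) → ◇((p → q) ∧ p)), w0
2. □◇((p → q) ∧ p), w0
3. ¬◇((p → q) ∧ p), w0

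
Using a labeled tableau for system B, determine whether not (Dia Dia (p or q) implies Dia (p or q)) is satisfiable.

1. not (Dia Dia (p or q) implies Dia (p or q)), 0
2. Dia Dia (p or q), 0
3. not Dia (p or q), 0
4. not (p or q), 0
5. not p, 0
6. not q, 0
7. Dia (p or q), 1
8. not (p or q), 1
9. not p, 1
10. not q, 1
11. p or q, 2
12. q, 2
Accessibility: 0R0, 0R1, 1R0, 1R1, 1R2, 2R1, 2R2

Satisfiable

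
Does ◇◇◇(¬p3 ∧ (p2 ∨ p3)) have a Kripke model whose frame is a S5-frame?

1. ◇◇◇(¬p3 ∧ (p2 ∨ p3)), u
2. ◇◇(¬p3 ∧ (p2 ∨ p3)), v
3. ◇(¬p3 ∧ (p2 ∨ p3)), w
4. ¬p3 ∧ (p2 ∨ p3), x
5. ¬p3, x
6. p2 ∨ p3, x
7. p2, x
Accessibility: uRu, uRv, uRw, uRx, vRu, vRv, vRw, vRx, wRu, wRv, wRw, wRx, xRu, xRv, xRw, xRx

Satisfiable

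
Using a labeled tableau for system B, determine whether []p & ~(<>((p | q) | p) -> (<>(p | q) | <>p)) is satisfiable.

1. []p & ~(<>((p | q) | p) -> (<>(p | q) | <>p)), 0
2. []p, 0
3. ~(<>((p | q) | p) -> (<>(p | q) | <>p)), 0
4. <>((p | q) | p), 0
5. ~(<>(p | q) | <>p), 0
6. ~<>(p | q), 0
7. ~<>p, 0
8. p, 0
9. ~(p | q), 0
10. ~p, 0
11. ~q, 0
Accessibility: 0R0
Branch closes: p and ~p both at 0.
All branches of the tableau close; one closing branch shown above.

No, unsatisfiable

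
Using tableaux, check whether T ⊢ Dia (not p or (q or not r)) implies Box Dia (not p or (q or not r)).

Tableau for the negation not (Dia (not p or (q or not r)) implies Box Dia (not p or (q or not r))):
1. not (Dia (not p or (q or not r)) implies Box Dia (not p or (q or not r))), 0
2. Dia (not p or (q or not r)), 0
3. not Box Dia (not p or (q or not r)), 0
4. not p or (q or not r), 1
5. q or not r, 1
6. not r, 1
7. not Dia (not p or (q or not r)), 2
8. not (not p or (q or not r)), 2
9. p, 2
10. not (q or not r), 2
11. not q, 2
12. r, 2
Accessibility: 0R0, 0R1, 0R2, 1R1, 2R2
The negation has an open branch (countermodel exists).

Not valid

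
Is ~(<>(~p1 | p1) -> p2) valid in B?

Tableau for the negation <>(~p1 | p1) -> p2:
1. <>(~p1 | p1) -> p2, w0
2. p2, w0
Accessibility: w0Rw0
The negation has an open branch (countermodel exists).

Invalid (countermodel exists)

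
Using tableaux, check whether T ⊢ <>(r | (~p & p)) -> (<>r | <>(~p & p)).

Valid

Tableau for the negation ~(<>(r | (~p & p)) -> (<>r | <>(~p & p))):
1. ~(<>(r | (~p & p)) -> (<>r | <>(~p & p))), w0
2. <>(r | (~p & p)), w0
3. ~(<>r | <>(~p & p)), w0
4. ~<>r, w0
5. ~<>(~p & p), w0
6. ~r, w0
7. ~(~p & p), w0
8. ~p, w0
9. r | (~p & p), w1
10. ~r, w1
11. ~(~p & p), w1
12. ~p & p, w1
13. ~p, w1
14. p, w1
Accessibility: w0Rw0, w0Rw1, w1Rw1
Branch closes: p and ~p both at w1.
Every branch of the negation's tableau closes; the branch above is one of them.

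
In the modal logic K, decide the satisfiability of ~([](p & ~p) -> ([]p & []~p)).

Unsatisfiable (every branch closes)

1. ~([](p & ~p) -> ([]p & []~p)), w0
2. [](p & ~p), w0   [~->-rule on 1]
3. ~([]p & []~p), w0   [~->-rule on 1]
4. ~[]~p, w0   [~&-rule on 3 (branches; this branch)]
5. p, w1   [~[]-rule on 4: fresh world w1, w0Rw1]
6. p & ~p, w1   [[]-rule on 2 via w0Rw1]
7. ~p, w1   [&-rule on 6]
Accessibility: w0Rw1
Branch closes: p and ~p both at w1.
(One branch shown.) All branches close.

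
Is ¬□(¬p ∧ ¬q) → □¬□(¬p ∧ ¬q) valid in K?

Tableau for the negation ¬(¬□(¬p ∧ ¬q) → □¬□(¬p ∧ ¬q)):
1. ¬(¬□(¬p ∧ ¬q) → □¬□(¬p ∧ ¬q)), w0
2. ¬□(¬p ∧ ¬q), w0
3. ¬□¬□(¬p ∧ ¬q), w0
4. ¬(¬p ∧ ¬q), w1
5. q, w1
6. □(¬p ∧ ¬q), w2
Accessibility: w0Rw1, w0Rw2
The negation has an open branch (countermodel exists).

Invalid (countermodel exists)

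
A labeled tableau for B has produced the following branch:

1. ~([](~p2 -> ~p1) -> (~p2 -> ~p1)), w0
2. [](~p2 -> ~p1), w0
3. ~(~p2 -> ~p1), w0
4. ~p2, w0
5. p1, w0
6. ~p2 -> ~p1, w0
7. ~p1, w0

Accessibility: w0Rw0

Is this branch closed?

Yes, closed

Both p1 and ~p1 appear at w0.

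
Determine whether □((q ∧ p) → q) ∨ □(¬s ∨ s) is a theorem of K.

Tableau for the negation ¬(□((q ∧ p) → q) ∨ □(¬s ∨ s)):
1. ¬(□((q ∧ p) → q) ∨ □(¬s ∨ s)), u
2. ¬□((q ∧ p) → q), u
3. ¬□(¬s ∨ s), u
4. ¬((q ∧ p) → q), v
5. q ∧ p, v
6. ¬q, v
7. q, v
8. p, v
Accessibility: uRv
Branch closes: q and ¬q both at v.
All branches of the negation close; one closing branch shown above.

Valid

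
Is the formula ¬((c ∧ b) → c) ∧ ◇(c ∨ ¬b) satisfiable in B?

Unsatisfiable (every branch closes)

1. ¬((c ∧ b) → c) ∧ ◇(c ∨ ¬b), 0
2. ¬((c ∧ b) → c), 0   [∧-rule on 1]
3. ◇(c ∨ ¬b), 0   [∧-rule on 1]
4. c ∧ b, 0   [¬→-rule on 2]
5. ¬c, 0   [¬→-rule on 2]
6. c, 0   [∧-rule on 4]
7. b, 0   [∧-rule on 4]
Accessibility: 0R0
Branch closes: c and ¬c both at 0.
Every branch closes; the branch above is one of them.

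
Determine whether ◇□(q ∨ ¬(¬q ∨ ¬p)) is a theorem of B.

Tableau for the negation ¬◇□(q ∨ ¬(¬q ∨ ¬p)):
1. ¬◇□(q ∨ ¬(¬q ∨ ¬p)), w0
2. ¬□(q ∨ ¬(¬q ∨ ¬p)), w0
3. ¬(q ∨ ¬(¬q ∨ ¬p)), w1
4. ¬q, w1
5. ¬q ∨ ¬p, w1
6. ¬□(q ∨ ¬(¬q ∨ ¬p)), w1
7. ¬p, w1
8. ¬(q ∨ ¬(¬q ∨ ¬p)), w2
9. ¬q, w2
10. ¬q ∨ ¬p, w2
11. ¬p, w2
Accessibility: w0Rw0, w0Rw1, w1Rw0, w1Rw1, w1Rw2, w2Rw1, w2Rw2
The negation has an open branch (countermodel exists).

Invalid (countermodel exists)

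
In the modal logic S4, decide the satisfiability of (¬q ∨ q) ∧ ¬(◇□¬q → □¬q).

1. (¬q ∨ q) ∧ ¬(◇□¬q → □¬q), u
2. ¬q ∨ q, u   [∧-rule on 1]
3. ¬(◇□¬q → □¬q), u   [∧-rule on 1]
4. ◇□¬q, u   [¬→-rule on 3]
5. ¬□¬q, u   [¬→-rule on 3]
6. q, u   [∨-rule on 2 (branches; this branch)]
7. □¬q, v   [◇-rule on 4: fresh world v, uRv]
8. ¬q, v   [□-rule on 7 via vRv]
9. q, w   [¬□-rule on 5: fresh world w, uRw]
Accessibility: uRu, uRv, uRw, vRv, wRw

Satisfiable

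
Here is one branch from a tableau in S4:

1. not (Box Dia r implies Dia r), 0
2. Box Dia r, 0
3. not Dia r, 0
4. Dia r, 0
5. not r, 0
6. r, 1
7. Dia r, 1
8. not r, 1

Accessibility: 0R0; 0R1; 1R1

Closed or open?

Closed

Both r and not r appear at 1.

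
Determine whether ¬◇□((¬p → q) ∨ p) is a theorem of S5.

Tableau for the negation ◇□((¬p → q) ∨ p):
1. ◇□((¬p → q) ∨ p), w0
2. □((¬p → q) ∨ p), w1
3. (¬p → q) ∨ p, w0
4. (¬p → q) ∨ p, w1
5. p, w0
6. p, w1
Accessibility: w0Rw0, w0Rw1, w1Rw0, w1Rw1
The negation has an open branch (countermodel exists).

Not valid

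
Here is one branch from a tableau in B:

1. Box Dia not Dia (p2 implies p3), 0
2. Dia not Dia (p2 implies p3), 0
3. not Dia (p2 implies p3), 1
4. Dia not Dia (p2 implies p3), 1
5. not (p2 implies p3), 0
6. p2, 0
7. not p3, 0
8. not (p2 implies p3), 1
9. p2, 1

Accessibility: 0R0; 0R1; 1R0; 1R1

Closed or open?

No world carries both an atom and its negation.

Open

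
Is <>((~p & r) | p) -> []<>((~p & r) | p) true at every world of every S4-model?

Tableau for the negation ~(<>((~p & r) | p) -> []<>((~p & r) | p)):
1. ~(<>((~p & r) | p) -> []<>((~p & r) | p)), w0
2. <>((~p & r) | p), w0   [~->-rule on 1]
3. ~[]<>((~p & r) | p), w0   [~->-rule on 1]
4. (~p & r) | p, w1   [<>-rule on 2: fresh world w1, w0Rw1]
5. p, w1   [|-rule on 4 (branches; this branch)]
6. ~<>((~p & r) | p), w2   [~[]-rule on 3: fresh world w2, w0Rw2]
7. ~((~p & r) | p), w2   [~<>-rule on 6 via w2Rw2]
8. ~(~p & r), w2   [~|-rule on 7]
9. ~p, w2   [~|-rule on 7]
10. ~r, w2   [~&-rule on 8 (branches; this branch)]
Accessibility: w0Rw0, w0Rw1, w0Rw2, w1Rw1, w2Rw2
The negation has an open branch (countermodel exists).

Not valid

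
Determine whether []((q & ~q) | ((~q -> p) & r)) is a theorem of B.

Tableau for the negation ~[]((q & ~q) | ((~q -> p) & r)):
1. ~[]((q & ~q) | ((~q -> p) & r)), u
2. ~((q & ~q) | ((~q -> p) & r)), v
3. ~(q & ~q), v
4. ~((~q -> p) & r), v
5. q, v
6. ~r, v
Accessibility: uRu, uRv, vRu, vRv
The negation has an open branch (countermodel exists).

Invalid (countermodel exists)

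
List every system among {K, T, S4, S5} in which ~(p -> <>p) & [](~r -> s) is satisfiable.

K-tableau for the formula:
1. ~(p -> <>p) & [](~r -> s), w0
2. ~(p -> <>p), w0   [&-rule on 1]
3. [](~r -> s), w0   [&-rule on 1]
4. p, w0   [~->-rule on 2]
5. ~<>p, w0   [~->-rule on 2]
Complete open branch: satisfiable in K.
T-tableau for the formula:
1. ~(p -> <>p) & [](~r -> s), w0
2. ~(p -> <>p), w0   [&-rule on 1]
3. [](~r -> s), w0   [&-rule on 1]
4. p, w0   [~->-rule on 2]
5. ~<>p, w0   [~->-rule on 2]
6. ~r -> s, w0   [[]-rule on 3 via w0Rw0]
7. ~p, w0   [~<>-rule on 5 via w0Rw0]
Accessibility: w0Rw0
Branch closes: p and ~p both at w0.
Every branch closes (one shown): unsatisfiable in T, hence also in S4, S5 (every S4/S5-frame is a T-frame).

K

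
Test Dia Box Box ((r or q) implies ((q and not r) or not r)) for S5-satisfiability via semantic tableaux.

Yes, satisfiable

1. Dia Box Box ((r or q) implies ((q and not r) or not r)), u
2. Box Box ((r or q) implies ((q and not r) or not r)), v
3. Box ((r or q) implies ((q and not r) or not r)), u
4. Box ((r or q) implies ((q and not r) or not r)), v
5. (r or q) implies ((q and not r) or not r), u
6. (r or q) implies ((q and not r) or not r), v
7. (q and not r) or not r, u
8. (q and not r) or not r, v
9. not r, u
10. not r, v
Accessibility: uRu, uRv, vRu, vRv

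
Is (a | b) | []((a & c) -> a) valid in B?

Valid in B

Tableau for the negation ~((a | b) | []((a & c) -> a)):
1. ~((a | b) | []((a & c) -> a)), u
2. ~(a | b), u   [~|-rule on 1]
3. ~[]((a & c) -> a), u   [~|-rule on 1]
4. ~a, u   [~|-rule on 2]
5. ~b, u   [~|-rule on 2]
6. ~((a & c) -> a), v   [~[]-rule on 3: fresh world v, uRv]
7. a & c, v   [~->-rule on 6]
8. ~a, v   [~->-rule on 6]
9. a, v   [&-rule on 7]
10. c, v   [&-rule on 7]
Accessibility: uRu, uRv, vRu, vRv
Branch closes: a and ~a both at v.
All branches of the negation close; one closing branch shown above.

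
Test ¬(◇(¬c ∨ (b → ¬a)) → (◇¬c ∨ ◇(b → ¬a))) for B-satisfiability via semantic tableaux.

No, unsatisfiable

1. ¬(◇(¬c ∨ (b → ¬a)) → (◇¬c ∨ ◇(b → ¬a))), u
2. ◇(¬c ∨ (b → ¬a)), u
3. ¬(◇¬c ∨ ◇(b → ¬a)), u
4. ¬◇¬c, u
5. ¬◇(b → ¬a), u
6. c, u
7. ¬(b → ¬a), u
8. b, u
9. a, u
10. ¬c ∨ (b → ¬a), v
11. c, v
12. ¬(b → ¬a), v
13. b, v
14. a, v
15. b → ¬a, v
16. ¬a, v
Accessibility: uRu, uRv, vRu, vRv
Branch closes: a and ¬a both at v.
Every branch closes; the branch above is one of them.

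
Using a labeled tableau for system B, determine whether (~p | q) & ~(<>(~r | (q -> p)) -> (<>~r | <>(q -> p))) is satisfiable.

1. (~p | q) & ~(<>(~r | (q -> p)) -> (<>~r | <>(q -> p))), 0
2. ~p | q, 0
3. ~(<>(~r | (q -> p)) -> (<>~r | <>(q -> p))), 0
4. <>(~r | (q -> p)), 0
5. ~(<>~r | <>(q -> p)), 0
6. ~<>~r, 0
7. ~<>(q -> p), 0
8. r, 0
9. ~(q -> p), 0
10. q, 0
11. ~p, 0
12. ~r | (q -> p), 1
13. r, 1
14. ~(q -> p), 1
15. q, 1
16. ~p, 1
17. q -> p, 1
18. p, 1
Accessibility: 0R0, 0R1, 1R0, 1R1
Branch closes: p and ~p both at 1.
(One branch shown.) All branches close.

Unsatisfiable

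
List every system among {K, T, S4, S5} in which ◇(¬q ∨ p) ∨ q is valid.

K-tableau for the negation ¬(◇(¬q ∨ p) ∨ q):
1. ¬(◇(¬q ∨ p) ∨ q), w0
2. ¬◇(¬q ∨ p), w0
3. ¬q, w0
Complete open branch: countermodel on a K-frame, so not valid in K.
T-tableau for the negation ¬(◇(¬q ∨ p) ∨ q):
1. ¬(◇(¬q ∨ p) ∨ q), w0
2. ¬◇(¬q ∨ p), w0
3. ¬q, w0
4. ¬(¬q ∨ p), w0
5. q, w0
6. ¬p, w0
Accessibility: w0Rw0
Branch closes: q and ¬q both at w0.
Every branch closes (one shown): valid in T, hence also in S4, S5 (every theorem of T is a theorem of S4 and S5).

T, S4, S5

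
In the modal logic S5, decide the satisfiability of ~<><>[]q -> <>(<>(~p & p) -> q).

Satisfiable

1. ~<><>[]q -> <>(<>(~p & p) -> q), 0
2. <>(<>(~p & p) -> q), 0
3. <>(~p & p) -> q, 1
4. q, 1
Accessibility: 0R0, 0R1, 1R0, 1R1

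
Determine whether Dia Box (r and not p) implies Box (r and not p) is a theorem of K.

Invalid (countermodel exists)

Tableau for the negation not (Dia Box (r and not p) implies Box (r and not p)):
1. not (Dia Box (r and not p) implies Box (r and not p)), w0
2. Dia Box (r and not p), w0
3. not Box (r and not p), w0
4. Box (r and not p), w1
5. not (r and not p), w2
6. p, w2
Accessibility: w0Rw1, w0Rw2
The negation has an open branch (countermodel exists).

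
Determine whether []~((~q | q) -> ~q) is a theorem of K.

Not valid

Tableau for the negation ~[]~((~q | q) -> ~q):
1. ~[]~((~q | q) -> ~q), 0
2. (~q | q) -> ~q, 1
3. ~q, 1
Accessibility: 0R1
The negation has an open branch (countermodel exists).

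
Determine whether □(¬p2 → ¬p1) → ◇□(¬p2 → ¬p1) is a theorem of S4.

Valid

Tableau for the negation ¬(□(¬p2 → ¬p1) → ◇□(¬p2 → ¬p1)):
1. ¬(□(¬p2 → ¬p1) → ◇□(¬p2 → ¬p1)), u
2. □(¬p2 → ¬p1), u   [¬→-rule on 1]
3. ¬◇□(¬p2 → ¬p1), u   [¬→-rule on 1]
4. ¬p2 → ¬p1, u   [□-rule on 2 via uRu]
5. ¬□(¬p2 → ¬p1), u   [¬◇-rule on 3 via uRu]
6. ¬p1, u   [→-rule on 4 (branches; this branch)]
7. ¬(¬p2 → ¬p1), v   [¬□-rule on 5: fresh world v, uRv]
8. ¬p2, v   [¬→-rule on 7]
9. p1, v   [¬→-rule on 7]
10. ¬p2 → ¬p1, v   [□-rule on 2 via uRv]
11. ¬□(¬p2 → ¬p1), v   [¬◇-rule on 3 via uRv]
12. ¬p1, v   [→-rule on 10 (branches; this branch)]
Accessibility: uRu, uRv, vRv
Branch closes: p1 and ¬p1 both at v.
Every branch of the negation's tableau closes; the branch above is one of them.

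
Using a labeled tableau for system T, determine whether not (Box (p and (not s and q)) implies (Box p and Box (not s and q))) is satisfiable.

1. not (Box (p and (not s and q)) implies (Box p and Box (not s and q))), 0
2. Box (p and (not s and q)), 0
3. not (Box p and Box (not s and q)), 0
4. p and (not s and q), 0
5. p, 0
6. not s and q, 0
7. not s, 0
8. q, 0
9. not Box (not s and q), 0
10. not (not s and q), 1
11. p and (not s and q), 1
12. p, 1
13. not s and q, 1
14. not s, 1
15. q, 1
16. not q, 1
Accessibility: 0R0, 0R1, 1R1
Branch closes: q and not q both at 1.
All branches of the tableau close; one closing branch shown above.

Unsatisfiable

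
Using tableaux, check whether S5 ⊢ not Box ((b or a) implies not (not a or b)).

Invalid (countermodel exists)

Tableau for the negation Box ((b or a) implies not (not a or b)):
1. Box ((b or a) implies not (not a or b)), u
2. (b or a) implies not (not a or b), u
3. not (not a or b), u
4. a, u
5. not b, u
Accessibility: uRu
The negation has an open branch (countermodel exists).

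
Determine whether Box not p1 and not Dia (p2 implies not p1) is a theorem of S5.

Invalid (countermodel exists)

Tableau for the negation not (Box not p1 and not Dia (p2 implies not p1)):
1. not (Box not p1 and not Dia (p2 implies not p1)), w0
2. Dia (p2 implies not p1), w0
3. p2 implies not p1, w1
4. not p1, w1
Accessibility: w0Rw0, w0Rw1, w1Rw0, w1Rw1
The negation has an open branch (countermodel exists).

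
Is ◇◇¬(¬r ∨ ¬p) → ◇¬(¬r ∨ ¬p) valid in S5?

Tableau for the negation ¬(◇◇¬(¬r ∨ ¬p) → ◇¬(¬r ∨ ¬p)):
1. ¬(◇◇¬(¬r ∨ ¬p) → ◇¬(¬r ∨ ¬p)), u
2. ◇◇¬(¬r ∨ ¬p), u   [¬→-rule on 1]
3. ¬◇¬(¬r ∨ ¬p), u   [¬→-rule on 1]
4. ¬r ∨ ¬p, u   [¬◇-rule on 3 via uRu]
5. ¬p, u   [∨-rule on 4 (branches; this branch)]
6. ◇¬(¬r ∨ ¬p), v   [◇-rule on 2: fresh world v, uRv]
7. ¬r ∨ ¬p, v   [¬◇-rule on 3 via uRv]
8. ¬p, v   [∨-rule on 7 (branches; this branch)]
9. ¬(¬r ∨ ¬p), w   [◇-rule on 6: fresh world w, vRw]
10. r, w   [¬∨-rule on 9]
11. p, w   [¬∨-rule on 9]
12. ¬r ∨ ¬p, w   [¬◇-rule on 3 via uRw]
13. ¬p, w   [∨-rule on 12 (branches; this branch)]
Accessibility: uRu, uRv, uRw, vRu, vRv, vRw, wRu, wRv, wRw
Branch closes: p and ¬p both at w.
Every branch of the negation's tableau closes; the branch above is one of them.

Valid in S5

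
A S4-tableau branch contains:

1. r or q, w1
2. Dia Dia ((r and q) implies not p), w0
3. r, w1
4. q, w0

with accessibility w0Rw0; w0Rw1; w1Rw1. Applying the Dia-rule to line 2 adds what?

a fresh world w2 with w0Rw2, and Dia ((r and q) implies not p) at w2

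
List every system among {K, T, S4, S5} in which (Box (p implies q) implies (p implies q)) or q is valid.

T, S4, S5

T-tableau for the negation not ((Box (p implies q) implies (p implies q)) or q):
1. not ((Box (p implies q) implies (p implies q)) or q), u
2. not (Box (p implies q) implies (p implies q)), u
3. not q, u
4. Box (p implies q), u
5. not (p implies q), u
6. p, u
7. p implies q, u
8. q, u
Accessibility: uRu
Branch closes: q and not q both at u.
Every branch closes (one shown): valid in T, hence also in S4, S5 (every theorem of T is a theorem of S4 and S5).
K-tableau for the negation not ((Box (p implies q) implies (p implies q)) or q):
1. not ((Box (p implies q) implies (p implies q)) or q), u
2. not (Box (p implies q) implies (p implies q)), u
3. not q, u
4. Box (p implies q), u
5. not (p implies q), u
6. p, u
Complete open branch: countermodel on a K-frame, so not valid in K.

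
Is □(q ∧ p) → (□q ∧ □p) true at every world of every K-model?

Valid in K

Tableau for the negation ¬(□(q ∧ p) → (□q ∧ □p)):
1. ¬(□(q ∧ p) → (□q ∧ □p)), 0
2. □(q ∧ p), 0
3. ¬(□q ∧ □p), 0
4. ¬□p, 0
5. ¬p, 1
6. q ∧ p, 1
7. q, 1
8. p, 1
Accessibility: 0R1
Branch closes: p and ¬p both at 1.
Every branch of the negation's tableau closes; the branch above is one of them.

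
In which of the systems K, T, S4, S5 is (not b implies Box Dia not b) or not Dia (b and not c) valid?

S5

S4-tableau for the negation not ((not b implies Box Dia not b) or not Dia (b and not c)):
1. not ((not b implies Box Dia not b) or not Dia (b and not c)), 0
2. not (not b implies Box Dia not b), 0
3. Dia (b and not c), 0
4. not b, 0
5. not Box Dia not b, 0
6. b and not c, 1
7. b, 1
8. not c, 1
9. not Dia not b, 2
10. b, 2
Accessibility: 0R0, 0R1, 0R2, 1R1, 2R2
Complete open branch: countermodel on an S4-frame, so not valid in S4, nor in K, T (the same frame is also a K-frame and a T-frame).
S5-tableau for the negation not ((not b implies Box Dia not b) or not Dia (b and not c)):
1. not ((not b implies Box Dia not b) or not Dia (b and not c)), 0
2. not (not b implies Box Dia not b), 0
3. Dia (b and not c), 0
4. not b, 0
5. not Box Dia not b, 0
6. b and not c, 1
7. b, 1
8. not c, 1
9. not Dia not b, 2
10. b, 0
Accessibility: 0R0, 0R1, 0R2, 1R0, 1R1, 1R2, 2R0, 2R1, 2R2
Branch closes: b and not b both at 0.
Every branch closes (one shown): valid in S5.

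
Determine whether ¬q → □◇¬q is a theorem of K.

Invalid (countermodel exists)

Tableau for the negation ¬(¬q → □◇¬q):
1. ¬(¬q → □◇¬q), u
2. ¬q, u   [¬→-rule on 1]
3. ¬□◇¬q, u   [¬→-rule on 1]
4. ¬◇¬q, v   [¬□-rule on 3: fresh world v, uRv]
Accessibility: uRv
The negation has an open branch (countermodel exists).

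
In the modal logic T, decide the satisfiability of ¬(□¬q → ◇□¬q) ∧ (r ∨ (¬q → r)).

1. ¬(□¬q → ◇□¬q) ∧ (r ∨ (¬q → r)), u
2. ¬(□¬q → ◇□¬q), u
3. r ∨ (¬q → r), u
4. □¬q, u
5. ¬◇□¬q, u
6. ¬q, u
7. ¬□¬q, u
8. ¬q → r, u
9. r, u
10. q, v
11. ¬q, v
Accessibility: uRu, uRv, vRv
Branch closes: q and ¬q both at v.
Every branch closes; the branch above is one of them.

Unsatisfiable (every branch closes)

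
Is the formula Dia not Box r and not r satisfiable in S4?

Satisfiable

1. Dia not Box r and not r, u
2. Dia not Box r, u
3. not r, u
4. not Box r, v
5. not r, w
Accessibility: uRu, uRv, uRw, vRv, vRw, wRw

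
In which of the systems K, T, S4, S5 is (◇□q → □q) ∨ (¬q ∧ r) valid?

S4-tableau for the negation ¬((◇□q → □q) ∨ (¬q ∧ r)):
1. ¬((◇□q → □q) ∨ (¬q ∧ r)), 0
2. ¬(◇□q → □q), 0
3. ¬(¬q ∧ r), 0
4. ◇□q, 0
5. ¬□q, 0
6. ¬r, 0
7. □q, 1
8. q, 1
9. ¬q, 2
Accessibility: 0R0, 0R1, 0R2, 1R1, 2R2
Complete open branch: countermodel on an S4-frame, so not valid in S4, nor in K, T (the same frame is also a K-frame and a T-frame).
S5-tableau for the negation ¬((◇□q → □q) ∨ (¬q ∧ r)):
1. ¬((◇□q → □q) ∨ (¬q ∧ r)), 0
2. ¬(◇□q → □q), 0
3. ¬(¬q ∧ r), 0
4. ◇□q, 0
5. ¬□q, 0
6. ¬r, 0
7. □q, 1
8. q, 0
9. q, 1
10. ¬q, 2
11. q, 2
Accessibility: 0R0, 0R1, 0R2, 1R0, 1R1, 1R2, 2R0, 2R1, 2R2
Branch closes: q and ¬q both at 2.
Every branch closes (one shown): valid in S5.

S5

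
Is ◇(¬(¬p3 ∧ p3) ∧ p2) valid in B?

Invalid (countermodel exists)

Tableau for the negation ¬◇(¬(¬p3 ∧ p3) ∧ p2):
1. ¬◇(¬(¬p3 ∧ p3) ∧ p2), u
2. ¬(¬(¬p3 ∧ p3) ∧ p2), u   [¬◇-rule on 1 via uRu]
3. ¬p2, u   [¬∧-rule on 2 (branches; this branch)]
Accessibility: uRu
The negation has an open branch (countermodel exists).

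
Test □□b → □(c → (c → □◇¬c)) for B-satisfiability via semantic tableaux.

1. □□b → □(c → (c → □◇¬c)), w0
2. □(c → (c → □◇¬c)), w0   [→-rule on 1 (branches; this branch)]
3. c → (c → □◇¬c), w0   [□-rule on 2 via w0Rw0]
4. c → □◇¬c, w0   [→-rule on 3 (branches; this branch)]
5. □◇¬c, w0   [→-rule on 4 (branches; this branch)]
6. ◇¬c, w0   [□-rule on 5 via w0Rw0]
7. ¬c, w1   [◇-rule on 6: fresh world w1, w0Rw1]
8. c → (c → □◇¬c), w1   [□-rule on 2 via w0Rw1]
9. ◇¬c, w1   [□-rule on 5 via w0Rw1]
10. c → □◇¬c, w1   [→-rule on 8 (branches; this branch)]
11. □◇¬c, w1   [→-rule on 10 (branches; this branch)]
12. ¬c, w2   [◇-rule on 9: fresh world w2, w1Rw2]
13. ◇¬c, w2   [□-rule on 11 via w1Rw2]
14. ¬c, w3   [◇-rule on 13: fresh world w3, w2Rw3]
Accessibility: w0Rw0, w0Rw1, w1Rw0, w1Rw1, w1Rw2, w2Rw1, w2Rw2, w2Rw3, w3Rw2, w3Rw3

Satisfiable (open branch found)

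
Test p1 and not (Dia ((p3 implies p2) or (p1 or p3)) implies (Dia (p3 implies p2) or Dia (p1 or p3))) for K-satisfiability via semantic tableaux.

1. p1 and not (Dia ((p3 implies p2) or (p1 or p3)) implies (Dia (p3 implies p2) or Dia (p1 or p3))), w0
2. p1, w0
3. not (Dia ((p3 implies p2) or (p1 or p3)) implies (Dia (p3 implies p2) or Dia (p1 or p3))), w0
4. Dia ((p3 implies p2) or (p1 or p3)), w0
5. not (Dia (p3 implies p2) or Dia (p1 or p3)), w0
6. not Dia (p3 implies p2), w0
7. not Dia (p1 or p3), w0
8. (p3 implies p2) or (p1 or p3), w1
9. not (p3 implies p2), w1
10. p3, w1
11. not p2, w1
12. not (p1 or p3), w1
13. not p1, w1
14. not p3, w1
Accessibility: w0Rw1
Branch closes: p3 and not p3 both at w1.
(One branch shown.) All branches close.

No, unsatisfiable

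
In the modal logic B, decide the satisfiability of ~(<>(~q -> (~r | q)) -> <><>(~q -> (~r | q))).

Unsatisfiable (every branch closes)

1. ~(<>(~q -> (~r | q)) -> <><>(~q -> (~r | q))), w0
2. <>(~q -> (~r | q)), w0
3. ~<><>(~q -> (~r | q)), w0
4. ~<>(~q -> (~r | q)), w0
5. ~(~q -> (~r | q)), w0
6. ~q, w0
7. ~(~r | q), w0
8. r, w0
9. ~q -> (~r | q), w1
10. ~<>(~q -> (~r | q)), w1
11. ~(~q -> (~r | q)), w1
12. ~q, w1
13. ~(~r | q), w1
14. r, w1
15. ~r | q, w1
16. q, w1
Accessibility: w0Rw0, w0Rw1, w1Rw0, w1Rw1
Branch closes: q and ~q both at w1.
All branches of the tableau close; one closing branch shown above.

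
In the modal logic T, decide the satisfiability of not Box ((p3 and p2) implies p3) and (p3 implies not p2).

No, unsatisfiable

1. not Box ((p3 and p2) implies p3) and (p3 implies not p2), 0
2. not Box ((p3 and p2) implies p3), 0
3. p3 implies not p2, 0
4. not p2, 0
5. not ((p3 and p2) implies p3), 1
6. p3 and p2, 1
7. not p3, 1
8. p3, 1
9. p2, 1
Accessibility: 0R0, 0R1, 1R1
Branch closes: p3 and not p3 both at 1.
Every branch closes; the branch above is one of them.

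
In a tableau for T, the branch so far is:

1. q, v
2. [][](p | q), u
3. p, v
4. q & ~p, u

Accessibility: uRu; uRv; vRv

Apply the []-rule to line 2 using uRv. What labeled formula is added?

[](p | q), v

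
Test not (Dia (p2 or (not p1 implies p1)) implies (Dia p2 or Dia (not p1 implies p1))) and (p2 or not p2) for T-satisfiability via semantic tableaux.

1. not (Dia (p2 or (not p1 implies p1)) implies (Dia p2 or Dia (not p1 implies p1))) and (p2 or not p2), w0
2. not (Dia (p2 or (not p1 implies p1)) implies (Dia p2 or Dia (not p1 implies p1))), w0
3. p2 or not p2, w0
4. Dia (p2 or (not p1 implies p1)), w0
5. not (Dia p2 or Dia (not p1 implies p1)), w0
6. not Dia p2, w0
7. not Dia (not p1 implies p1), w0
8. not p2, w0
9. not (not p1 implies p1), w0
10. not p1, w0
11. p2 or (not p1 implies p1), w1
12. not p2, w1
13. not (not p1 implies p1), w1
14. not p1, w1
15. not p1 implies p1, w1
16. p1, w1
Accessibility: w0Rw0, w0Rw1, w1Rw1
Branch closes: p1 and not p1 both at w1.
(One branch shown.) All branches close.

Unsatisfiable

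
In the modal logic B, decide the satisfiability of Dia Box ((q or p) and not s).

Satisfiable

1. Dia Box ((q or p) and not s), w0
2. Box ((q or p) and not s), w1
3. (q or p) and not s, w0
4. q or p, w0
5. not s, w0
6. (q or p) and not s, w1
7. q or p, w1
8. not s, w1
9. p, w0
10. p, w1
Accessibility: w0Rw0, w0Rw1, w1Rw0, w1Rw1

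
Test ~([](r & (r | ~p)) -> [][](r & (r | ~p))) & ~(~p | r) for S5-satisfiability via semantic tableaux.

Unsatisfiable (every branch closes)

1. ~([](r & (r | ~p)) -> [][](r & (r | ~p))) & ~(~p | r), w0
2. ~([](r & (r | ~p)) -> [][](r & (r | ~p))), w0
3. ~(~p | r), w0
4. [](r & (r | ~p)), w0
5. ~[][](r & (r | ~p)), w0
6. p, w0
7. ~r, w0
8. r & (r | ~p), w0
9. r, w0
10. r | ~p, w0
Accessibility: w0Rw0
Branch closes: r and ~r both at w0.
All branches of the tableau close; one closing branch shown above.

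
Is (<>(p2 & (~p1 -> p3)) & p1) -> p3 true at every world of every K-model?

No, not valid

Tableau for the negation ~((<>(p2 & (~p1 -> p3)) & p1) -> p3):
1. ~((<>(p2 & (~p1 -> p3)) & p1) -> p3), w0
2. <>(p2 & (~p1 -> p3)) & p1, w0   [~->-rule on 1]
3. ~p3, w0   [~->-rule on 1]
4. <>(p2 & (~p1 -> p3)), w0   [&-rule on 2]
5. p1, w0   [&-rule on 2]
6. p2 & (~p1 -> p3), w1   [<>-rule on 4: fresh world w1, w0Rw1]
7. p2, w1   [&-rule on 6]
8. ~p1 -> p3, w1   [&-rule on 6]
9. p3, w1   [->-rule on 8 (branches; this branch)]
Accessibility: w0Rw1
The negation has an open branch (countermodel exists).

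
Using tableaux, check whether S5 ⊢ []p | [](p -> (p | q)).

Valid in S5

Tableau for the negation ~([]p | [](p -> (p | q))):
1. ~([]p | [](p -> (p | q))), u
2. ~[]p, u
3. ~[](p -> (p | q)), u
4. ~p, v
5. ~(p -> (p | q)), w
6. p, w
7. ~(p | q), w
8. ~p, w
9. ~q, w
Accessibility: uRu, uRv, uRw, vRu, vRv, vRw, wRu, wRv, wRw
Branch closes: p and ~p both at w.
All branches of the negation close; one closing branch shown above.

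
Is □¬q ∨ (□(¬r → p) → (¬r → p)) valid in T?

Tableau for the negation ¬(□¬q ∨ (□(¬r → p) → (¬r → p))):
1. ¬(□¬q ∨ (□(¬r → p) → (¬r → p))), w0
2. ¬□¬q, w0
3. ¬(□(¬r → p) → (¬r → p)), w0
4. □(¬r → p), w0
5. ¬(¬r → p), w0
6. ¬r, w0
7. ¬p, w0
8. ¬r → p, w0
9. p, w0
Accessibility: w0Rw0
Branch closes: p and ¬p both at w0.
All branches of the negation close; one closing branch shown above.

Yes, valid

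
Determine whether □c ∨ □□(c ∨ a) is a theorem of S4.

Not valid

Tableau for the negation ¬(□c ∨ □□(c ∨ a)):
1. ¬(□c ∨ □□(c ∨ a)), u
2. ¬□c, u   [¬∨-rule on 1]
3. ¬□□(c ∨ a), u   [¬∨-rule on 1]
4. ¬c, v   [¬□-rule on 2: fresh world v, uRv]
5. ¬□(c ∨ a), w   [¬□-rule on 3: fresh world w, uRw]
6. ¬(c ∨ a), x   [¬□-rule on 5: fresh world x, wRx]
7. ¬c, x   [¬∨-rule on 6]
8. ¬a, x   [¬∨-rule on 6]
Accessibility: uRu, uRv, uRw, uRx, vRv, wRw, wRx, xRx
The negation has an open branch (countermodel exists).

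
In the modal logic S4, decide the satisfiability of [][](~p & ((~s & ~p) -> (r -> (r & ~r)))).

Satisfiable (open branch found)

1. [][](~p & ((~s & ~p) -> (r -> (r & ~r)))), 0
2. [](~p & ((~s & ~p) -> (r -> (r & ~r)))), 0
3. ~p & ((~s & ~p) -> (r -> (r & ~r))), 0
4. ~p, 0
5. (~s & ~p) -> (r -> (r & ~r)), 0
6. r -> (r & ~r), 0
7. ~r, 0
Accessibility: 0R0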